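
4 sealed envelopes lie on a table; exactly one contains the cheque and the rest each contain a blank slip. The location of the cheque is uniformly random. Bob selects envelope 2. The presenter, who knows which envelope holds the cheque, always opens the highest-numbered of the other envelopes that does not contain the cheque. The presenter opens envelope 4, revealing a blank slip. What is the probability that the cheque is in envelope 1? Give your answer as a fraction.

1/3

Condition on the true location of the cheque.
If it is in any of envelopes 1, 2, and 3 (prior 1/4 each): envelope 4 is the highest-numbered option available, probability 1; weight (1/4)·1 = 1/4 each.
If it is in envelope 4 (prior 1/4): the presenter opened envelope 4, so this case is ruled out; weight (1/4)·0 = 0.
The weights sum to 3/4.
So P(the cheque in envelope 1 | the presenter opened envelope 4) = (1/4) / (3/4) = 1/3.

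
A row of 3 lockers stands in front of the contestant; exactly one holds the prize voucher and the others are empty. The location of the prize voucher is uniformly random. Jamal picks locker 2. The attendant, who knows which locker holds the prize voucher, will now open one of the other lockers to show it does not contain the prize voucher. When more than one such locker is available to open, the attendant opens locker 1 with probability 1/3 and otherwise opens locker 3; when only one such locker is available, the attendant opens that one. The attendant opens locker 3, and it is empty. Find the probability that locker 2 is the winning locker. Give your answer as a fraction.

Apply Bayes' rule, conditioning on where the prize voucher actually is.
If it is in locker 1 (prior 1/3): only locker 3 is available, probability 1; weight (1/3)·1 = 1/3.
If it is in locker 2 (prior 1/3): locker 1 is available but not opened, probability 2/3; weight (1/3)·(2/3) = 2/9.
If it is in locker 3 (prior 1/3): the attendant opened locker 3, so this case is ruled out; weight (1/3)·0 = 0.
The weights sum to 5/9.
So P(the prize voucher in locker 2 | the attendant opened locker 3) = (2/9) / (5/9) = 2/5.

2/5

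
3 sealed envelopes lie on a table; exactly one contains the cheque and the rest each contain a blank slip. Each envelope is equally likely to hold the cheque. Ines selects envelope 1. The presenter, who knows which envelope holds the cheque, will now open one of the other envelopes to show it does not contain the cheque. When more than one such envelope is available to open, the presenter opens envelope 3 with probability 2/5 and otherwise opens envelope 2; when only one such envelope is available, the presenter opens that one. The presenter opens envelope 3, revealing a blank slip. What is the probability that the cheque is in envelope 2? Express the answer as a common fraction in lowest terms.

Apply Bayes' rule, conditioning on where the cheque actually is.
If it is in envelope 1 (prior 1/3): envelope 3 is available, opened with probability 2/5; weight (1/3)·(2/5) = 2/15.
If it is in envelope 2 (prior 1/3): only envelope 3 is available, probability 1; weight (1/3)·1 = 1/3.
If it is in envelope 3 (prior 1/3): the presenter opened envelope 3, so this case is ruled out; weight (1/3)·0 = 0.
The weights sum to 7/15.
So P(the cheque in envelope 2 | the presenter opened envelope 3) = (1/3) / (7/15) = 5/7.

5/7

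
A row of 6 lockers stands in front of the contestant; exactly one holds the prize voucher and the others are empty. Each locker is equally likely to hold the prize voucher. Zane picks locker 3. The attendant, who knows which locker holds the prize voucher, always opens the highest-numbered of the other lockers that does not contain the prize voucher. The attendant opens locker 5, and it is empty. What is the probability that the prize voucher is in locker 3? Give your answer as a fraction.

Consider each possible location of the prize voucher in turn.
If it is in any of lockers 1, 2, 3, and 4 (prior 1/6 each): the attendant would have opened locker 6 instead, probability 0; weight (1/6)·0 = 0 each.
If it is in locker 5 (prior 1/6): the attendant opened locker 5, so this case is ruled out; weight (1/6)·0 = 0.
If it is in locker 6 (prior 1/6): locker 5 is the highest-numbered option available, probability 1; weight (1/6)·1 = 1/6.
The weights sum to 1/6.
So P(the prize voucher in locker 3 | the attendant opened locker 5) = 0 / (1/6) = 0.

0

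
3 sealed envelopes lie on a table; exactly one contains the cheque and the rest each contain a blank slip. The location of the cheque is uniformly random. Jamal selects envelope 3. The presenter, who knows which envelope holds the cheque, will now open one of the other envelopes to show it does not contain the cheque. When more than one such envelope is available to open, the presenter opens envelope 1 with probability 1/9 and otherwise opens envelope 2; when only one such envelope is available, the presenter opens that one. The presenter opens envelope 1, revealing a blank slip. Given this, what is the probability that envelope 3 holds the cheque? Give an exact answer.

1/10

Consider each possible location of the cheque in turn.
If it is in envelope 1 (prior 1/3): the presenter opened envelope 1, so this case is ruled out; weight (1/3)·0 = 0.
If it is in envelope 2 (prior 1/3): only envelope 1 is available, probability 1; weight (1/3)·1 = 1/3.
If it is in envelope 3 (prior 1/3): envelope 1 is available, opened with probability 1/9; weight (1/3)·(1/9) = 1/27.
The weights sum to 10/27.
So P(the cheque in envelope 3 | the presenter opened envelope 1) = (1/27) / (10/27) = 1/10.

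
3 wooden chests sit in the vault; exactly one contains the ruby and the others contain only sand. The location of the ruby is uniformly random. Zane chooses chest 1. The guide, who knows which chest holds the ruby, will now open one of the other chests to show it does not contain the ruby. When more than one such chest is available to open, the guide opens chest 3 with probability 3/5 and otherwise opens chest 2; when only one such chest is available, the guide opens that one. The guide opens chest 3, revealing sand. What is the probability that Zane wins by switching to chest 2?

5/8

Apply Bayes' rule, conditioning on where the ruby actually is.
If it is in chest 1 (prior 1/3): chest 3 is available, opened with probability 3/5; weight (1/3)·(3/5) = 1/5.
If it is in chest 2 (prior 1/3): only chest 3 is available, probability 1; weight (1/3)·1 = 1/3.
If it is in chest 3 (prior 1/3): the guide opened chest 3, so this case is ruled out; weight (1/3)·0 = 0.
The weights sum to 8/15.
So P(the ruby in chest 2 | the guide opened chest 3) = (1/3) / (8/15) = 5/8.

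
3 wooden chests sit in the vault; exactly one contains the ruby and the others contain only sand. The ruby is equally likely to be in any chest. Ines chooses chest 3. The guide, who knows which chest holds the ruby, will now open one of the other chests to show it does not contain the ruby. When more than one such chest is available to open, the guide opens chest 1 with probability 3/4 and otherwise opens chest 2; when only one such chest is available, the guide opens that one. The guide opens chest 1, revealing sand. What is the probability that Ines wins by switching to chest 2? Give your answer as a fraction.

Consider each possible location of the ruby in turn.
If it is in chest 1 (prior 1/3): the guide opened chest 1, so this case is ruled out; weight (1/3)·0 = 0.
If it is in chest 2 (prior 1/3): only chest 1 is available, probability 1; weight (1/3)·1 = 1/3.
If it is in chest 3 (prior 1/3): chest 1 is available, opened with probability 3/4; weight (1/3)·(3/4) = 1/4.
The weights sum to 7/12.
So P(the ruby in chest 2 | the guide opened chest 1) = (1/3) / (7/12) = 4/7.

4/7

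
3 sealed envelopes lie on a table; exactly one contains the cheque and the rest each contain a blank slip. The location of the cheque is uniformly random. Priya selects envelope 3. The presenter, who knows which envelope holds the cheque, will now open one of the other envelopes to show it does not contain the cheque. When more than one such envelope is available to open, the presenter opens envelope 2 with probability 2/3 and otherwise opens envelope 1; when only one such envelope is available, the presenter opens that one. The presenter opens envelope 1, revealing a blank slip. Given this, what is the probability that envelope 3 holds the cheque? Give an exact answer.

1/4

Consider each possible location of the cheque in turn.
If it is in envelope 1 (prior 1/3): the presenter opened envelope 1, so this case is ruled out; weight (1/3)·0 = 0.
If it is in envelope 2 (prior 1/3): only envelope 1 is available, probability 1; weight (1/3)·1 = 1/3.
If it is in envelope 3 (prior 1/3): envelope 2 is available but not opened, probability 1/3; weight (1/3)·(1/3) = 1/9.
The weights sum to 4/9.
So P(the cheque in envelope 3 | the presenter opened envelope 1) = (1/9) / (4/9) = 1/4.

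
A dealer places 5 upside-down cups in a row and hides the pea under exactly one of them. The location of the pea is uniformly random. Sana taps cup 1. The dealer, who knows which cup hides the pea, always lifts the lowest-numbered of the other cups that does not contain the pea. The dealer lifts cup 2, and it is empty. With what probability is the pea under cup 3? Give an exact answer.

Consider each possible location of the pea in turn.
If it is under any of cups 1, 3, 4, and 5 (prior 1/5 each): cup 2 is the lowest-numbered option available, probability 1; weight (1/5)·1 = 1/5 each.
If it is under cup 2 (prior 1/5): the dealer opened cup 2, so this case is ruled out; weight (1/5)·0 = 0.
The weights sum to 4/5.
So P(the pea under cup 3 | the dealer opened cup 2) = (1/5) / (4/5) = 1/4.

1/4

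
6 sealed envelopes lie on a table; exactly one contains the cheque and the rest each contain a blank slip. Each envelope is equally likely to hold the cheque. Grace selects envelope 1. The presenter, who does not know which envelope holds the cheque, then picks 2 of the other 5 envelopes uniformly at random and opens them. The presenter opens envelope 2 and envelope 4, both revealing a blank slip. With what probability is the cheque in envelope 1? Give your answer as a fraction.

Because the presenter chose which envelopes to open without knowing where the cheque is, the choice is independent of the prize location. Learning that none of the 2 opened envelopes holds the cheque simply rules out those 2 locations and leaves the remaining 4 envelopes still equally likely by symmetry.
So P(the cheque in envelope 1) = 1/4.

1/4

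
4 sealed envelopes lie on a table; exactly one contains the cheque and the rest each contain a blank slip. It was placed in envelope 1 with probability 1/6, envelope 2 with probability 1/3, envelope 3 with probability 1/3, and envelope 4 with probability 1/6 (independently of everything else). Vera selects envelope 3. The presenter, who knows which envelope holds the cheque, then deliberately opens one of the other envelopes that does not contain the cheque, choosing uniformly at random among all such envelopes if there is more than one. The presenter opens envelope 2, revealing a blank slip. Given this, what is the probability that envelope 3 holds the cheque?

2/5

Apply Bayes' rule, conditioning on where the cheque actually is.
If it is in either of envelopes 1 and 4 (prior 1/6 each): the presenter has 2 equally likely choices, so probability 1/2; weight (1/6)·(1/2) = 1/12 each.
If it is in envelope 2 (prior 1/3): the presenter opened envelope 2, so this case is ruled out; weight (1/3)·0 = 0.
If it is in envelope 3 (prior 1/3): the presenter has 3 equally likely choices, so probability 1/3; weight (1/3)·(1/3) = 1/9.
The weights sum to 5/18.
So P(the cheque in envelope 3 | the presenter opened envelope 2) = (1/9) / (5/18) = 2/5.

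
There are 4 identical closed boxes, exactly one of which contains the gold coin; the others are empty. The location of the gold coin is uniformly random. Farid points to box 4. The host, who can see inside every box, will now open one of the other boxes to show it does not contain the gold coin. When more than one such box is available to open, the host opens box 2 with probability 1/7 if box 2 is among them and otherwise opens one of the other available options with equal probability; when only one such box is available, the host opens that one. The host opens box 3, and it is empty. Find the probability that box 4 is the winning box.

6/25

Apply Bayes' rule, conditioning on where the gold coin actually is.
If it is in box 1 (prior 1/4): box 2 is available but not opened, probability 6/7; weight (1/4)·(6/7) = 3/14.
If it is in box 2 (prior 1/4): box 2 holds the prize so is unavailable; the host chooses uniformly among the 2 others, probability 1/2; weight (1/4)·(1/2) = 1/8.
If it is in box 3 (prior 1/4): the host opened box 3, so this case is ruled out; weight (1/4)·0 = 0.
If it is in box 4 (prior 1/4): box 2 is available but not opened; box 3 gets probability (1 − 1/7)/2 = 3/7; weight (1/4)·(3/7) = 3/28.
The weights sum to 25/56.
So P(the gold coin in box 4 | the host opened box 3) = (3/28) / (25/56) = 6/25.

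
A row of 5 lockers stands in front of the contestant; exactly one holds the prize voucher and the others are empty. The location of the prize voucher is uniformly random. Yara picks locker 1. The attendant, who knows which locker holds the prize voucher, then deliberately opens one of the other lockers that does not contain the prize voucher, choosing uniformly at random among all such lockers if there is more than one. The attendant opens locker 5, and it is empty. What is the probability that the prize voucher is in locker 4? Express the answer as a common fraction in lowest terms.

4/15

Condition on the true location of the prize voucher.
If it is in locker 1 (prior 1/5): the attendant has 4 equally likely choices, so probability 1/4; weight (1/5)·(1/4) = 1/20.
If it is in any of lockers 2, 3, and 4 (prior 1/5 each): the attendant has 3 equally likely choices, so probability 1/3; weight (1/5)·(1/3) = 1/15 each.
If it is in locker 5 (prior 1/5): the attendant opened locker 5, so this case is ruled out; weight (1/5)·0 = 0.
The weights sum to 1/4.
So P(the prize voucher in locker 4 | the attendant opened locker 5) = (1/15) / (1/4) = 4/15.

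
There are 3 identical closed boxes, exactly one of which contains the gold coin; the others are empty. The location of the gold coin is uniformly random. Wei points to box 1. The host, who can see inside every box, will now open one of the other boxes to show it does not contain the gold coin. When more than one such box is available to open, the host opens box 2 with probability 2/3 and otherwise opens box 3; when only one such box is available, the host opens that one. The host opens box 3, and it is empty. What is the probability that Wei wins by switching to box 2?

3/4

Consider each possible location of the gold coin in turn.
If it is in box 1 (prior 1/3): box 2 is available but not opened, probability 1/3; weight (1/3)·(1/3) = 1/9.
If it is in box 2 (prior 1/3): only box 3 is available, probability 1; weight (1/3)·1 = 1/3.
If it is in box 3 (prior 1/3): the host opened box 3, so this case is ruled out; weight (1/3)·0 = 0.
The weights sum to 4/9.
So P(the gold coin in box 2 | the host opened box 3) = (1/3) / (4/9) = 3/4.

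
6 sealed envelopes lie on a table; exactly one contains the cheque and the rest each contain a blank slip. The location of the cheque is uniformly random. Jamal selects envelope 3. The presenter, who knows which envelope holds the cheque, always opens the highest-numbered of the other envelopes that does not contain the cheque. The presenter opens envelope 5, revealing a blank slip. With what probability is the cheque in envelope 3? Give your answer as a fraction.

0

Condition on the true location of the cheque.
If it is in any of envelopes 1, 2, 3, and 4 (prior 1/6 each): the presenter would have opened envelope 6 instead, probability 0; weight (1/6)·0 = 0 each.
If it is in envelope 5 (prior 1/6): the presenter opened envelope 5, so this case is ruled out; weight (1/6)·0 = 0.
If it is in envelope 6 (prior 1/6): envelope 5 is the highest-numbered option available, probability 1; weight (1/6)·1 = 1/6.
The weights sum to 1/6.
So P(the cheque in envelope 3 | the presenter opened envelope 5) = 0 / (1/6) = 0.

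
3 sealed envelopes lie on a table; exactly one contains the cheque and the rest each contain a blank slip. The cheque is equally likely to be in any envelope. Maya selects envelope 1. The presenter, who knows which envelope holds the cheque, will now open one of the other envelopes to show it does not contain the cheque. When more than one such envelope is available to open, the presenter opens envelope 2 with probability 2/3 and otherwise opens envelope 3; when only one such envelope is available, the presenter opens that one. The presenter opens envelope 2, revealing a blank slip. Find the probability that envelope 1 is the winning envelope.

Apply Bayes' rule, conditioning on where the cheque actually is.
If it is in envelope 1 (prior 1/3): envelope 2 is available, opened with probability 2/3; weight (1/3)·(2/3) = 2/9.
If it is in envelope 2 (prior 1/3): the presenter opened envelope 2, so this case is ruled out; weight (1/3)·0 = 0.
If it is in envelope 3 (prior 1/3): only envelope 2 is available, probability 1; weight (1/3)·1 = 1/3.
The weights sum to 5/9.
So P(the cheque in envelope 1 | the presenter opened envelope 2) = (2/9) / (5/9) = 2/5.

2/5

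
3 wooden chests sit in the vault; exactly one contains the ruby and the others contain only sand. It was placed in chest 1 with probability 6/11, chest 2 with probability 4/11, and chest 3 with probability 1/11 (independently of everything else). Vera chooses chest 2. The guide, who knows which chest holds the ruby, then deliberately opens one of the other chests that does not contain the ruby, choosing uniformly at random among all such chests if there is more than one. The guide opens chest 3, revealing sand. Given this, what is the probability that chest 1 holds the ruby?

Condition on the true location of the ruby.
If it is in chest 1 (prior 6/11): the guide has no choice, probability 1; weight (6/11)·1 = 6/11.
If it is in chest 2 (prior 4/11): the guide has 2 equally likely choices, so probability 1/2; weight (4/11)·(1/2) = 2/11.
If it is in chest 3 (prior 1/11): the guide opened chest 3, so this case is ruled out; weight (1/11)·0 = 0.
The weights sum to 8/11.
So P(the ruby in chest 1 | the guide opened chest 3) = (6/11) / (8/11) = 3/4.

3/4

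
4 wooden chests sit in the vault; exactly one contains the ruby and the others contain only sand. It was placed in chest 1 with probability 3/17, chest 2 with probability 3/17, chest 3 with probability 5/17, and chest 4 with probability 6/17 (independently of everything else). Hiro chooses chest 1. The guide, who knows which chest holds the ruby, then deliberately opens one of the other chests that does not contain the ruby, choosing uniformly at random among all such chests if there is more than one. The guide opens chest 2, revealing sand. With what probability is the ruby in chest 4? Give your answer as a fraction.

6/13

Consider each possible location of the ruby in turn.
If it is in chest 1 (prior 3/17): the guide has 3 equally likely choices, so probability 1/3; weight (3/17)·(1/3) = 1/17.
If it is in chest 2 (prior 3/17): the guide opened chest 2, so this case is ruled out; weight (3/17)·0 = 0.
If it is in chest 3 (prior 5/17): the guide has 2 equally likely choices, so probability 1/2; weight (5/17)·(1/2) = 5/34.
If it is in chest 4 (prior 6/17): the guide has 2 equally likely choices, so probability 1/2; weight (6/17)·(1/2) = 3/17.
The weights sum to 13/34.
So P(the ruby in chest 4 | the guide opened chest 2) = (3/17) / (13/34) = 6/13.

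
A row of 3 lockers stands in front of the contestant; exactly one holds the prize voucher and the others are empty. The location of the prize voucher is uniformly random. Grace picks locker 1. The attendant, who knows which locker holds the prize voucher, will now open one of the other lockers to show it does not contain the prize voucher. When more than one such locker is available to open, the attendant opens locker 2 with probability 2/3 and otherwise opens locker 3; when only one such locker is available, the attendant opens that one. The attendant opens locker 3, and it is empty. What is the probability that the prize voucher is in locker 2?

Consider each possible location of the prize voucher in turn.
If it is in locker 1 (prior 1/3): locker 2 is available but not opened, probability 1/3; weight (1/3)·(1/3) = 1/9.
If it is in locker 2 (prior 1/3): only locker 3 is available, probability 1; weight (1/3)·1 = 1/3.
If it is in locker 3 (prior 1/3): the attendant opened locker 3, so this case is ruled out; weight (1/3)·0 = 0.
The weights sum to 4/9.
So P(the prize voucher in locker 2 | the attendant opened locker 3) = (1/3) / (4/9) = 3/4.

3/4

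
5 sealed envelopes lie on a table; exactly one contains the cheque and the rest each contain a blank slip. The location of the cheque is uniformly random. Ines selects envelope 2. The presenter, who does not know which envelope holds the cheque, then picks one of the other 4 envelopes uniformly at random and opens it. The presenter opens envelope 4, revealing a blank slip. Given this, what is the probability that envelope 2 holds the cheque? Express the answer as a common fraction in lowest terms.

Condition on the true location of the cheque.
If it is in any of envelopes 1, 2, 3, and 5 (prior 1/5 each): the presenter picks envelope 4 with probability 1/4 regardless, and it is not the prize; weight (1/5)·(1/4) = 1/20 each.
If it is in envelope 4 (prior 1/5): the presenter opened envelope 4, so this case is ruled out; weight (1/5)·0 = 0.
The weights sum to 1/5.
So P(the cheque in envelope 2 | the presenter opened envelope 4) = (1/20) / (1/5) = 1/4.

1/4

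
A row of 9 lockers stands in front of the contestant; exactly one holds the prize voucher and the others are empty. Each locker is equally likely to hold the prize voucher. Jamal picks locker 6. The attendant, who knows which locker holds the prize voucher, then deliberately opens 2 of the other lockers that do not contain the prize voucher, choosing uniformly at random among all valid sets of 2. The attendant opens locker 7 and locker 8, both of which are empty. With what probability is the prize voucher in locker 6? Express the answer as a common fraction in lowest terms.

1/9

Condition on the true location of the prize voucher.
If it is in any of lockers 1, 2, 3, 4, 5, and 9 (prior 1/9 each): the attendant has 21 equally likely choices, so probability 1/21; weight (1/9)·(1/21) = 1/189 each.
If it is in locker 6 (prior 1/9): the attendant has 28 equally likely choices, so probability 1/28; weight (1/9)·(1/28) = 1/252.
If it is in either of lockers 7 and 8 (prior 1/9 each): that locker was opened and seen not to hold the prize — ruled out; weight (1/9)·0 = 0 each.
The weights sum to 1/28.
So P(the prize voucher in locker 6 | the attendant opened locker 7 and locker 8) = (1/252) / (1/28) = 1/9.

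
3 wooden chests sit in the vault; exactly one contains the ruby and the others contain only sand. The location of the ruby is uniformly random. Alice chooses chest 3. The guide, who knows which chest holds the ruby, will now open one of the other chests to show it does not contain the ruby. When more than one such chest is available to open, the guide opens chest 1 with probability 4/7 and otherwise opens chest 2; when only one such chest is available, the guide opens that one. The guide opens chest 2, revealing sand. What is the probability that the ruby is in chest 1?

7/10

Consider each possible location of the ruby in turn.
If it is in chest 1 (prior 1/3): only chest 2 is available, probability 1; weight (1/3)·1 = 1/3.
If it is in chest 2 (prior 1/3): the guide opened chest 2, so this case is ruled out; weight (1/3)·0 = 0.
If it is in chest 3 (prior 1/3): chest 1 is available but not opened, probability 3/7; weight (1/3)·(3/7) = 1/7.
The weights sum to 10/21.
So P(the ruby in chest 1 | the guide opened chest 2) = (1/3) / (10/21) = 7/10.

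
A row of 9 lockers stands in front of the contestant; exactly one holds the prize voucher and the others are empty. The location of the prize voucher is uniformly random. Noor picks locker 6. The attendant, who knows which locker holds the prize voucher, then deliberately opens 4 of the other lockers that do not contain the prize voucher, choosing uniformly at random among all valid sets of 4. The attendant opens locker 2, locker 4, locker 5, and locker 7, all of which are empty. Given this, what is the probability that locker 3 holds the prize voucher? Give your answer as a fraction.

2/9

Apply Bayes' rule, conditioning on where the prize voucher actually is.
If it is in any of lockers 1, 3, 8, and 9 (prior 1/9 each): the attendant has 35 equally likely choices, so probability 1/35; weight (1/9)·(1/35) = 1/315 each.
If it is in any of lockers 2, 4, 5, and 7 (prior 1/9 each): that locker was opened and seen not to hold the prize — ruled out; weight (1/9)·0 = 0 each.
If it is in locker 6 (prior 1/9): the attendant has 70 equally likely choices, so probability 1/70; weight (1/9)·(1/70) = 1/630.
The weights sum to 1/70.
So P(the prize voucher in locker 3 | the attendant opened locker 2, locker 4, locker 5, and locker 7) = (1/315) / (1/70) = 2/9.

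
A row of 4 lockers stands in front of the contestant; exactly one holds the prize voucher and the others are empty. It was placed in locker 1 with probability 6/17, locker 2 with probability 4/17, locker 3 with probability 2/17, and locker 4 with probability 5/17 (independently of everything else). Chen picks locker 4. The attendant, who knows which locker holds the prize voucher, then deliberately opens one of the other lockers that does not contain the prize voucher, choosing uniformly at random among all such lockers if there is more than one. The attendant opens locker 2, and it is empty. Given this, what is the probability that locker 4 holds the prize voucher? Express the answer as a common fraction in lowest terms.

Condition on the true location of the prize voucher.
If it is in locker 1 (prior 6/17): the attendant has 2 equally likely choices, so probability 1/2; weight (6/17)·(1/2) = 3/17.
If it is in locker 2 (prior 4/17): the attendant opened locker 2, so this case is ruled out; weight (4/17)·0 = 0.
If it is in locker 3 (prior 2/17): the attendant has 2 equally likely choices, so probability 1/2; weight (2/17)·(1/2) = 1/17.
If it is in locker 4 (prior 5/17): the attendant has 3 equally likely choices, so probability 1/3; weight (5/17)·(1/3) = 5/51.
The weights sum to 1/3.
So P(the prize voucher in locker 4 | the attendant opened locker 2) = (5/51) / (1/3) = 5/17.

5/17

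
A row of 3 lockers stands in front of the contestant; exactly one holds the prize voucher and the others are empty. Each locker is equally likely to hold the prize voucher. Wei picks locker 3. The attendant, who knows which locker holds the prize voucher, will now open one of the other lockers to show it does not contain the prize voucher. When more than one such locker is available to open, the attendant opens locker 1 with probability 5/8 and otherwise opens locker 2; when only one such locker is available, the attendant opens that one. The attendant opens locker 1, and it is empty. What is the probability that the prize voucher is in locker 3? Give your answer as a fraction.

5/13

Consider each possible location of the prize voucher in turn.
If it is in locker 1 (prior 1/3): the attendant opened locker 1, so this case is ruled out; weight (1/3)·0 = 0.
If it is in locker 2 (prior 1/3): only locker 1 is available, probability 1; weight (1/3)·1 = 1/3.
If it is in locker 3 (prior 1/3): locker 1 is available, opened with probability 5/8; weight (1/3)·(5/8) = 5/24.
The weights sum to 13/24.
So P(the prize voucher in locker 3 | the attendant opened locker 1) = (5/24) / (13/24) = 5/13.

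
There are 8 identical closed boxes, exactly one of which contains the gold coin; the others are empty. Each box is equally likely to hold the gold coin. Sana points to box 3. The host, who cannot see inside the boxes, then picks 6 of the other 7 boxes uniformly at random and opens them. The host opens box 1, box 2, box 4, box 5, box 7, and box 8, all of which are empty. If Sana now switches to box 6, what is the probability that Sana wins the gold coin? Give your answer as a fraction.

Because the host chose which boxes to open without knowing where the gold coin is, the choice is independent of the prize location. Learning that none of the 6 opened boxes holds the gold coin simply rules out those 6 locations and leaves the remaining 2 boxes still equally likely by symmetry.
So P(the gold coin in box 6) = 1/2.

1/2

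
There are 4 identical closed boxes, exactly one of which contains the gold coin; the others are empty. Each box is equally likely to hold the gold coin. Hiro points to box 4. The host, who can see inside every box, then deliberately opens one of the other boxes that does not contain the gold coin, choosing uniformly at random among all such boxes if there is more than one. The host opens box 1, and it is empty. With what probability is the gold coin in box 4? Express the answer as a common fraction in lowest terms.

1/4

Apply Bayes' rule, conditioning on where the gold coin actually is.
If it is in box 1 (prior 1/4): the host opened box 1, so this case is ruled out; weight (1/4)·0 = 0.
If it is in either of boxes 2 and 3 (prior 1/4 each): the host has 2 equally likely choices, so probability 1/2; weight (1/4)·(1/2) = 1/8 each.
If it is in box 4 (prior 1/4): the host has 3 equally likely choices, so probability 1/3; weight (1/4)·(1/3) = 1/12.
The weights sum to 1/3.
So P(the gold coin in box 4 | the host opened box 1) = (1/12) / (1/3) = 1/4.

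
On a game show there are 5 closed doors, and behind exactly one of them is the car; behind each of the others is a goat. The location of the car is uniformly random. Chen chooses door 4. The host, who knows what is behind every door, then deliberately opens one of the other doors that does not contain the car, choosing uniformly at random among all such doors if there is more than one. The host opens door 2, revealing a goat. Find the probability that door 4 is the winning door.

Apply Bayes' rule, conditioning on where the car actually is.
If it is behind any of doors 1, 3, and 5 (prior 1/5 each): the host has 3 equally likely choices, so probability 1/3; weight (1/5)·(1/3) = 1/15 each.
If it is behind door 2 (prior 1/5): the host opened door 2, so this case is ruled out; weight (1/5)·0 = 0.
If it is behind door 4 (prior 1/5): the host has 4 equally likely choices, so probability 1/4; weight (1/5)·(1/4) = 1/20.
The weights sum to 1/4.
So P(the car behind door 4 | the host opened door 2) = (1/20) / (1/4) = 1/5.

1/5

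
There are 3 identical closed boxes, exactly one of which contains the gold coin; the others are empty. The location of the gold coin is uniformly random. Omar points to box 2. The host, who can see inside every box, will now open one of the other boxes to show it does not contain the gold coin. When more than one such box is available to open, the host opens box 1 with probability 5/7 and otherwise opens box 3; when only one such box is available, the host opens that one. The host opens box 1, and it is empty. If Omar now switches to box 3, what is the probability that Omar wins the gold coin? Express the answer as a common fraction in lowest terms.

7/12

Consider each possible location of the gold coin in turn.
If it is in box 1 (prior 1/3): the host opened box 1, so this case is ruled out; weight (1/3)·0 = 0.
If it is in box 2 (prior 1/3): box 1 is available, opened with probability 5/7; weight (1/3)·(5/7) = 5/21.
If it is in box 3 (prior 1/3): only box 1 is available, probability 1; weight (1/3)·1 = 1/3.
The weights sum to 4/7.
So P(the gold coin in box 3 | the host opened box 1) = (1/3) / (4/7) = 7/12.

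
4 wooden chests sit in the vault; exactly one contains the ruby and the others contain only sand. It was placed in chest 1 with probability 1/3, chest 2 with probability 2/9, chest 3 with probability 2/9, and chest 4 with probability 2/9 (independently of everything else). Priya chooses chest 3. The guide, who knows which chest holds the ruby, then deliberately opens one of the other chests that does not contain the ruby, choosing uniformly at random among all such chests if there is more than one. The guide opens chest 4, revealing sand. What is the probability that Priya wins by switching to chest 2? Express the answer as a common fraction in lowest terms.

6/19

Condition on the true location of the ruby.
If it is in chest 1 (prior 1/3): the guide has 2 equally likely choices, so probability 1/2; weight (1/3)·(1/2) = 1/6.
If it is in chest 2 (prior 2/9): the guide has 2 equally likely choices, so probability 1/2; weight (2/9)·(1/2) = 1/9.
If it is in chest 3 (prior 2/9): the guide has 3 equally likely choices, so probability 1/3; weight (2/9)·(1/3) = 2/27.
If it is in chest 4 (prior 2/9): the guide opened chest 4, so this case is ruled out; weight (2/9)·0 = 0.
The weights sum to 19/54.
So P(the ruby in chest 2 | the guide opened chest 4) = (1/9) / (19/54) = 6/19.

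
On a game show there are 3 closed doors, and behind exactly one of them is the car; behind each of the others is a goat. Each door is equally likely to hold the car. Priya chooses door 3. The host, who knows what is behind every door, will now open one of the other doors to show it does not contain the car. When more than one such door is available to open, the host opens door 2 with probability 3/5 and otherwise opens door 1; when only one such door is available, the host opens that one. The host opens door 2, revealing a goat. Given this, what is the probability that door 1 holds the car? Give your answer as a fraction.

5/8

Apply Bayes' rule, conditioning on where the car actually is.
If it is behind door 1 (prior 1/3): only door 2 is available, probability 1; weight (1/3)·1 = 1/3.
If it is behind door 2 (prior 1/3): the host opened door 2, so this case is ruled out; weight (1/3)·0 = 0.
If it is behind door 3 (prior 1/3): door 2 is available, opened with probability 3/5; weight (1/3)·(3/5) = 1/5.
The weights sum to 8/15.
So P(the car behind door 1 | the host opened door 2) = (1/3) / (8/15) = 5/8.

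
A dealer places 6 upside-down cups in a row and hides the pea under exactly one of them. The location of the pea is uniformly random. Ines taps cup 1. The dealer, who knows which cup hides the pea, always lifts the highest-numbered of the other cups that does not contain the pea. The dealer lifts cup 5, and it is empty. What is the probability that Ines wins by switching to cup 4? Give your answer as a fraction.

Apply Bayes' rule, conditioning on where the pea actually is.
If it is under any of cups 1, 2, 3, and 4 (prior 1/6 each): the dealer would have opened cup 6 instead, probability 0; weight (1/6)·0 = 0 each.
If it is under cup 5 (prior 1/6): the dealer opened cup 5, so this case is ruled out; weight (1/6)·0 = 0.
If it is under cup 6 (prior 1/6): cup 5 is the highest-numbered option available, probability 1; weight (1/6)·1 = 1/6.
The weights sum to 1/6.
So P(the pea under cup 4 | the dealer opened cup 5) = 0 / (1/6) = 0.

0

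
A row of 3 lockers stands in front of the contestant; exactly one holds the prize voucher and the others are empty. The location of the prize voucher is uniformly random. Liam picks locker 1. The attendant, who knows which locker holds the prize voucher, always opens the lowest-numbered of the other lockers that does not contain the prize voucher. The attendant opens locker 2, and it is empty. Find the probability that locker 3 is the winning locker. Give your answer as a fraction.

1/2

Consider each possible location of the prize voucher in turn.
If it is in either of lockers 1 and 3 (prior 1/3 each): locker 2 is the lowest-numbered option available, probability 1; weight (1/3)·1 = 1/3 each.
If it is in locker 2 (prior 1/3): the attendant opened locker 2, so this case is ruled out; weight (1/3)·0 = 0.
The weights sum to 2/3.
So P(the prize voucher in locker 3 | the attendant opened locker 2) = (1/3) / (2/3) = 1/2.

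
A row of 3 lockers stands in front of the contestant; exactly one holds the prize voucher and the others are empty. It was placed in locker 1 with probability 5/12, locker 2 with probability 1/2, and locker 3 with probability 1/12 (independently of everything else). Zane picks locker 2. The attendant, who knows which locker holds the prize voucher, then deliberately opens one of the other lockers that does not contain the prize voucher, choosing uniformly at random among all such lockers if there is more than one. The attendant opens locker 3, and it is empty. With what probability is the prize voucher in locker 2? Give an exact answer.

Consider each possible location of the prize voucher in turn.
If it is in locker 1 (prior 5/12): the attendant has no choice, probability 1; weight (5/12)·1 = 5/12.
If it is in locker 2 (prior 1/2): the attendant has 2 equally likely choices, so probability 1/2; weight (1/2)·(1/2) = 1/4.
If it is in locker 3 (prior 1/12): the attendant opened locker 3, so this case is ruled out; weight (1/12)·0 = 0.
The weights sum to 2/3.
So P(the prize voucher in locker 2 | the attendant opened locker 3) = (1/4) / (2/3) = 3/8.

3/8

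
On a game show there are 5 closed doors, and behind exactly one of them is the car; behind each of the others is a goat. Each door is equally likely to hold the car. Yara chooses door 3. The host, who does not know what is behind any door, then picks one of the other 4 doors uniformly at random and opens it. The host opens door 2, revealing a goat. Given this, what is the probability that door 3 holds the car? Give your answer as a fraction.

Consider each possible location of the car in turn.
If it is behind any of doors 1, 3, 4, and 5 (prior 1/5 each): the host picks door 2 with probability 1/4 regardless, and it is not the prize; weight (1/5)·(1/4) = 1/20 each.
If it is behind door 2 (prior 1/5): the host opened door 2, so this case is ruled out; weight (1/5)·0 = 0.
The weights sum to 1/5.
So P(the car behind door 3 | the host opened door 2) = (1/20) / (1/5) = 1/4.

1/4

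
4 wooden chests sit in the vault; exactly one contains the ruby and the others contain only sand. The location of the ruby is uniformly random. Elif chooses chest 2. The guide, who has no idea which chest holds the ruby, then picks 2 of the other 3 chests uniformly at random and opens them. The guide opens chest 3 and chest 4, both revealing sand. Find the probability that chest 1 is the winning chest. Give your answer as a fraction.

1/2

Condition on the true location of the ruby.
If it is in either of chests 1 and 2 (prior 1/4 each): the guide picks exactly this set with probability 1/3 regardless, and none is the prize; weight (1/4)·(1/3) = 1/12 each.
If it is in either of chests 3 and 4 (prior 1/4 each): that chest was opened and seen not to hold the prize — ruled out; weight (1/4)·0 = 0 each.
The weights sum to 1/6.
So P(the ruby in chest 1 | the guide opened chest 3 and chest 4) = (1/12) / (1/6) = 1/2.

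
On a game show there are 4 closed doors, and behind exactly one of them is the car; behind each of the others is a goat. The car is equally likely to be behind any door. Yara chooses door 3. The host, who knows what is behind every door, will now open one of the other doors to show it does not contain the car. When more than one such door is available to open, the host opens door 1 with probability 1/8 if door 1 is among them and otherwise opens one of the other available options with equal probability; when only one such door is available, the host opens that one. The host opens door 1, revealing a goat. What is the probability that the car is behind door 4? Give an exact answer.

Apply Bayes' rule, conditioning on where the car actually is.
If it is behind door 1 (prior 1/4): the host opened door 1, so this case is ruled out; weight (1/4)·0 = 0.
If it is behind any of doors 2, 3, and 4 (prior 1/4 each): door 1 is available, opened with probability 1/8; weight (1/4)·(1/8) = 1/32 each.
The weights sum to 3/32.
So P(the car behind door 4 | the host opened door 1) = (1/32) / (3/32) = 1/3.

1/3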